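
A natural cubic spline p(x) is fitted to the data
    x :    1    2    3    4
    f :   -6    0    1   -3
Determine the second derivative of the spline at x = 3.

Let σ_i = p''(x_i). Step sizes h_i = 1, 1, 1; slopes of the chords Δ_i = (y_(i+1) - y_i)/h_i = 6, 1, -4.
  1·σ_0 + 4·σ_1 + 1·σ_2 = 6(Δ_1 - Δ_0) = -30
  1·σ_1 + 4·σ_2 + 1·σ_3 = 6(Δ_2 - Δ_1) = -30
Natural end conditions: σ_0 = σ_3 = 0.
Forward elimination and back-substitution give σ_0 = 0, σ_1 = -6, σ_2 = -6, σ_3 = 0.

-6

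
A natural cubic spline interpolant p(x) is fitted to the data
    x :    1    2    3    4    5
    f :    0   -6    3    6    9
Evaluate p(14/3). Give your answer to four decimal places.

7.7937

Let M_i = p''(x_i). Step sizes h_i = 1, 1, 1, 1; slopes of the chords Δ_i = (y_(i+1) - y_i)/h_i = -6, 9, 3, 3.
  1·M_0 + 4·M_1 + 1·M_2 = 6(Δ_1 - Δ_0) = 90
  1·M_1 + 4·M_2 + 1·M_3 = 6(Δ_2 - Δ_1) = -36
  1·M_2 + 4·M_3 + 1·M_4 = 6(Δ_3 - Δ_2) = 0
Natural end conditions: M_0 = M_4 = 0.
Solving: M_0 = 0, M_1 = 747/28, M_2 = -117/7, M_3 = 117/28, M_4 = 0.
On [4, 5], p(x) = 6 + 45/28·(x - 4) + 117/56·(x - 4)² - 39/56·(x - 4)³.
With (x - 4) = 2/3: p(14/3) = 491/63.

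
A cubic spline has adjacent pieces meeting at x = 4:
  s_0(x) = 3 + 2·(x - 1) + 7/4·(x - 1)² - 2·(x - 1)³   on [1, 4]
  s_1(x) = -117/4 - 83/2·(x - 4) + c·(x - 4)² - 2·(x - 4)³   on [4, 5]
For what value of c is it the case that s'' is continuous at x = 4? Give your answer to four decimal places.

s_0''(x) = 7/2 - 12·(x - 1), so s_0''(4) = -65/2. On the right, s_1''(4) = 2c, so c = -65/4.

-16.2500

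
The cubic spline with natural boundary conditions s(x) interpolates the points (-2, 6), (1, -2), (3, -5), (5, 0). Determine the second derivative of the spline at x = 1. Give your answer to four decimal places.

Let M_i = s''(x_i). Step sizes h_i = 3, 2, 2; slopes of the chords Δ_i = (y_(i+1) - y_i)/h_i = -8/3, -3/2, 5/2.
  3·M_0 + 10·M_1 + 2·M_2 = 6(Δ_1 - Δ_0) = 7
  2·M_1 + 8·M_2 + 2·M_3 = 6(Δ_2 - Δ_1) = 24
Natural end conditions: M_0 = M_3 = 0.
Forward elimination and back-substitution give M_0 = 0, M_1 = 2/19, M_2 = 113/38, M_3 = 0.

0.1053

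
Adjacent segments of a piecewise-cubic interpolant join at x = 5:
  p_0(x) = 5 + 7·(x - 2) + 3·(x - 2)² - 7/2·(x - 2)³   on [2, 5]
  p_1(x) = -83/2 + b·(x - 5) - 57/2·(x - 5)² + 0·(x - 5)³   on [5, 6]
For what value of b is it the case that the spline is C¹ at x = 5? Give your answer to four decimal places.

-69.5000

p_0'(x) = 7 + 6·(x - 2) - 21/2·(x - 2)², so p_0'(5) = -139/2. On the right, p_1'(5) = b, so b = -139/2.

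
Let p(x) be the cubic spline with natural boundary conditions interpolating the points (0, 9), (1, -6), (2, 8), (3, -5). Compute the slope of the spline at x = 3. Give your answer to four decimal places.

Let σ_i = p''(x_i). Step sizes h_i = 1, 1, 1; slopes of the chords Δ_i = (y_(i+1) - y_i)/h_i = -15, 14, -13.
  1·σ_0 + 4·σ_1 + 1·σ_2 = 6(Δ_1 - Δ_0) = 174
  1·σ_1 + 4·σ_2 + 1·σ_3 = 6(Δ_2 - Δ_1) = -162
Natural end conditions: σ_0 = σ_3 = 0.
Forward elimination and back-substitution give σ_0 = 0, σ_1 = 286/5, σ_2 = -274/5, σ_3 = 0.
On [2, 3], p'(x) = b_2 + 2c_2·(x - 2) + 3d_2·(x - 2)² with b_2 = Δ_2 - h_2(2σ_2 + σ_3)/6 = 79/15, c_2 = σ_2/2 = -137/5, d_2 = (σ_3 - σ_2)/(6h_2) = 137/15. So p'(3) = -332/15.

-22.1333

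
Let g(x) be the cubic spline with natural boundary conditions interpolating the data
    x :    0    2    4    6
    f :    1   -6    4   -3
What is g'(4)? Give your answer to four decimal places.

2.1667

Put m_i = g'' at the i-th knot. Here h = (2, 2, 2) and Δ = (-7/2, 5, -7/2), so the interior equations h_(i-1)·m_(i-1) + 2(h_(i-1)+h_i)·m_i + h_i·m_(i+1) = 6(Δ_i − Δ_(i-1)) read
  2·m_0 + 8·m_1 + 2·m_2 = 6(Δ_1 - Δ_0) = 51
  2·m_1 + 8·m_2 + 2·m_3 = 6(Δ_2 - Δ_1) = -51
Natural end conditions: m_0 = m_3 = 0.
Solving the tridiagonal system: m_0 = 0, m_1 = 17/2, m_2 = -17/2, m_3 = 0.
On [4, 6], g'(x) = b_2 + 2c_2·(x - 4) + 3d_2·(x - 4)² with b_2 = Δ_2 - h_2(2m_2 + m_3)/6 = 13/6, c_2 = m_2/2 = -17/4, d_2 = (m_3 - m_2)/(6h_2) = 17/24. So g'(4) = 13/6.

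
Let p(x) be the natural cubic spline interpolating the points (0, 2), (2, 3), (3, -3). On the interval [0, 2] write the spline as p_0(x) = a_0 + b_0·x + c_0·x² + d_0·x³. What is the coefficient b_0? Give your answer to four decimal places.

2.6667

Let m_i = p''(x_i). Step sizes h_i = 2, 1; slopes of the chords Δ_i = (y_(i+1) - y_i)/h_i = 1/2, -6.
  2·m_0 + 6·m_1 + 1·m_2 = 6(Δ_1 - Δ_0) = -39
Natural end conditions: m_0 = m_2 = 0.
Hence m_0 = 0, m_1 = -13/2, m_2 = 0.
On [0, 2], with p_0(x) = a_0 + b_0·x + c_0·x² + d_0·x³: c_0 = m_0/2 = 0, d_0 = (m_1 - m_0)/(6h_0) = -13/24, b_0 = Δ_0 - h_0(2m_0 + m_1)/6 = 8/3.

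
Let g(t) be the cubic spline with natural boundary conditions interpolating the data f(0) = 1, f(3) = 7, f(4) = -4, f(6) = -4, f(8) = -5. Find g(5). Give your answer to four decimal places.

Write m_i for g''(x_i). With h_i = 3, 1, 2, 2 and divided differences Δ_i = 2, -11, 0, -1/2, the continuity of g' gives the tridiagonal system
  3·m_0 + 8·m_1 + 1·m_2 = 6(Δ_1 - Δ_0) = -78
  1·m_1 + 6·m_2 + 2·m_3 = 6(Δ_2 - Δ_1) = 66
  2·m_2 + 8·m_3 + 2·m_4 = 6(Δ_3 - Δ_2) = -3
Natural end conditions: m_0 = m_4 = 0.
Forward elimination and back-substitution give m_0 = 0, m_1 = -1983/172, m_2 = 612/43, m_3 = -1353/344, m_4 = 0.
On [4, 6], g(t) = -4 - 2813/344·(t - 4) + 306/43·(t - 4)² - 2083/1376·(t - 4)³.
With (t - 4) = 1: g(5) = -9047/1376.

-6.5749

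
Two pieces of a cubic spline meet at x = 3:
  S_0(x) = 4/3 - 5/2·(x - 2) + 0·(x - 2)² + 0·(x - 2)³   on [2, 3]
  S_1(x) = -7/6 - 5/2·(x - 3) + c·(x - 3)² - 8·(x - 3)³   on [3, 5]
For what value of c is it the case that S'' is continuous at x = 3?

0

S_0''(x) = 0 + 0·(x - 2), so S_0''(3) = 0. On the right, S_1''(3) = 2c, so c = 0.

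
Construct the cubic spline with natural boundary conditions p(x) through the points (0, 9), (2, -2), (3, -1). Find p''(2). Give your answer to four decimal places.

With M_i denoting the second derivative at x_i, h_i = 2, 1, and Δ_i = (y_(i+1) − y_i)/h_i = -11/2, 1:
  2·M_0 + 6·M_1 + 1·M_2 = 6(Δ_1 - Δ_0) = 39
Natural end conditions: M_0 = M_2 = 0.
Hence M_0 = 0, M_1 = 13/2, M_2 = 0.

6.5000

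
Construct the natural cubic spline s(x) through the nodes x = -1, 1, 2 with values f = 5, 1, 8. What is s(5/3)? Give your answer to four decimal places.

Let m_i = s''(x_i). Step sizes h_i = 2, 1; slopes of the chords Δ_i = (y_(i+1) - y_i)/h_i = -2, 7.
  2·m_0 + 6·m_1 + 1·m_2 = 6(Δ_1 - Δ_0) = 54
Natural end conditions: m_0 = m_2 = 0.
Forward elimination and back-substitution give m_0 = 0, m_1 = 9, m_2 = 0.
On [1, 2], s(x) = 1 + 4·(x - 1) + 9/2·(x - 1)² - 3/2·(x - 1)³.
With (x - 1) = 2/3: s(5/3) = 47/9.

5.2222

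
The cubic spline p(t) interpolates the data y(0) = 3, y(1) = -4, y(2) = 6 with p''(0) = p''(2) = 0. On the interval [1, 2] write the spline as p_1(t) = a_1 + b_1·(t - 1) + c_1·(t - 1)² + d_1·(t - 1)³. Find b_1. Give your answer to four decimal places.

Let m_i = p''(x_i). Step sizes h_i = 1, 1; slopes of the chords Δ_i = (y_(i+1) - y_i)/h_i = -7, 10.
  1·m_0 + 4·m_1 + 1·m_2 = 6(Δ_1 - Δ_0) = 102
Natural end conditions: m_0 = m_2 = 0.
Forward elimination and back-substitution give m_0 = 0, m_1 = 51/2, m_2 = 0.
On [1, 2], with p_1(t) = a_1 + b_1·(t - 1) + c_1·(t - 1)² + d_1·(t - 1)³: c_1 = m_1/2 = 51/4, d_1 = (m_2 - m_1)/(6h_1) = -17/4, b_1 = Δ_1 - h_1(2m_1 + m_2)/6 = 3/2.

1.5000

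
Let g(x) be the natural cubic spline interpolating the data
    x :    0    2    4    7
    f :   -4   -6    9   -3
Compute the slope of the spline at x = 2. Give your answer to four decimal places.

4.6842

Put σ_i = g'' at the i-th knot. Here h = (2, 2, 3) and Δ = (-1, 15/2, -4), so the interior equations h_(i-1)·σ_(i-1) + 2(h_(i-1)+h_i)·σ_i + h_i·σ_(i+1) = 6(Δ_i − Δ_(i-1)) read
  2·σ_0 + 8·σ_1 + 2·σ_2 = 6(Δ_1 - Δ_0) = 51
  2·σ_1 + 10·σ_2 + 3·σ_3 = 6(Δ_2 - Δ_1) = -69
Natural end conditions: σ_0 = σ_3 = 0.
Solving the tridiagonal system: σ_0 = 0, σ_1 = 162/19, σ_2 = -327/38, σ_3 = 0.
On [2, 4], g'(x) = b_1 + 2c_1·(x - 2) + 3d_1·(x - 2)² with b_1 = Δ_1 - h_1(2σ_1 + σ_2)/6 = 89/19, c_1 = σ_1/2 = 81/19, d_1 = (σ_2 - σ_1)/(6h_1) = -217/152. So g'(2) = 89/19.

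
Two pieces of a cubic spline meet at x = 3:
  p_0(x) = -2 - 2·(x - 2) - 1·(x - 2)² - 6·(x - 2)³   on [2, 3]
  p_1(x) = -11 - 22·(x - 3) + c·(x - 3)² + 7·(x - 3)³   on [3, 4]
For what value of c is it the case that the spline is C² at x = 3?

p_0''(x) = -2 - 36·(x - 2), so p_0''(3) = -38. On the right, p_1''(3) = 2c, so c = -19.

-19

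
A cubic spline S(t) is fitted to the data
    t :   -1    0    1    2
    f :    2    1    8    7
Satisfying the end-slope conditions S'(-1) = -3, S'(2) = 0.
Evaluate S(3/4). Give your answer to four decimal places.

Put M_i = S'' at the i-th knot. Here h = (1, 1, 1) and Δ = (-1, 7, -1), so the interior equations h_(i-1)·M_(i-1) + 2(h_(i-1)+h_i)·M_i + h_i·M_(i+1) = 6(Δ_i − Δ_(i-1)) read
  1·M_0 + 4·M_1 + 1·M_2 = 6(Δ_1 - Δ_0) = 48
  1·M_1 + 4·M_2 + 1·M_3 = 6(Δ_2 - Δ_1) = -48
Clamped end conditions give two more equations: 2h_0·M_0 + h_0·M_1 = 6(Δ_0 - S'(-1)) = 12 and h_2·M_2 + 2h_2·M_3 = 6(S'(2) - Δ_2) = 6.
Solving: M_0 = -14/5, M_1 = 88/5, M_2 = -98/5, M_3 = 64/5.
On [0, 1], S(t) = 1 + 22/5·t + 44/5·t² - 31/5·t³.
With t = 3/4: S(3/4) = 2123/320.

6.6344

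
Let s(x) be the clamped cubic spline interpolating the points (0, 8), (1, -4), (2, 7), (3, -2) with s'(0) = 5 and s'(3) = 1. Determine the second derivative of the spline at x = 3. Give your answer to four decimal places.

61.7333

With σ_i denoting the second derivative at x_i, h_i = 1, 1, 1, and Δ_i = (y_(i+1) − y_i)/h_i = -12, 11, -9:
  1·σ_0 + 4·σ_1 + 1·σ_2 = 6(Δ_1 - Δ_0) = 138
  1·σ_1 + 4·σ_2 + 1·σ_3 = 6(Δ_2 - Δ_1) = -120
Clamped end conditions give two more equations: 2h_0·σ_0 + h_0·σ_1 = 6(Δ_0 - s'(0)) = -102 and h_2·σ_2 + 2h_2·σ_3 = 6(s'(3) - Δ_2) = 60.
Hence σ_0 = -1306/15, σ_1 = 1082/15, σ_2 = -952/15, σ_3 = 926/15.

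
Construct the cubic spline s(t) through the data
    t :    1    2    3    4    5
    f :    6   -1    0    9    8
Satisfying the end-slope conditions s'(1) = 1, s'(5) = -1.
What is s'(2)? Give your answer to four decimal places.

Let M_i = s''(x_i). Step sizes h_i = 1, 1, 1, 1; slopes of the chords Δ_i = (y_(i+1) - y_i)/h_i = -7, 1, 9, -1.
  1·M_0 + 4·M_1 + 1·M_2 = 6(Δ_1 - Δ_0) = 48
  1·M_1 + 4·M_2 + 1·M_3 = 6(Δ_2 - Δ_1) = 48
  1·M_2 + 4·M_3 + 1·M_4 = 6(Δ_3 - Δ_2) = -60
Clamped end conditions give two more equations: 2h_0·M_0 + h_0·M_1 = 6(Δ_0 - s'(1)) = -48 and h_3·M_3 + 2h_3·M_4 = 6(s'(5) - Δ_3) = 0.
Solving: M_0 = -227/7, M_1 = 118/7, M_2 = 13, M_3 = -146/7, M_4 = 73/7.
On [2, 3], s'(t) = b_1 + 2c_1·(t - 2) + 3d_1·(t - 2)² with b_1 = Δ_1 - h_1(2M_1 + M_2)/6 = -95/14, c_1 = M_1/2 = 59/7, d_1 = (M_2 - M_1)/(6h_1) = -9/14. So s'(2) = -95/14.

-6.7857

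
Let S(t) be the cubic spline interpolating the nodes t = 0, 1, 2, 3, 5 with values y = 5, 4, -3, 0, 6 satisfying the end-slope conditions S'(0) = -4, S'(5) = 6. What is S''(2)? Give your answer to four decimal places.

21.2439

Write m_i for S''(x_i). With h_i = 1, 1, 1, 2 and divided differences Δ_i = -1, -7, 3, 3, the continuity of S' gives the tridiagonal system
  1·m_0 + 4·m_1 + 1·m_2 = 6(Δ_1 - Δ_0) = -36
  1·m_1 + 4·m_2 + 1·m_3 = 6(Δ_2 - Δ_1) = 60
  1·m_2 + 6·m_3 + 2·m_4 = 6(Δ_3 - Δ_2) = 0
Clamped end conditions give two more equations: 2h_0·m_0 + h_0·m_1 = 6(Δ_0 - S'(0)) = 18 and h_3·m_3 + 2h_3·m_4 = 6(S'(5) - Δ_3) = 18.
Hence m_0 = 757/41, m_1 = -776/41, m_2 = 871/41, m_3 = -248/41, m_4 = 617/82.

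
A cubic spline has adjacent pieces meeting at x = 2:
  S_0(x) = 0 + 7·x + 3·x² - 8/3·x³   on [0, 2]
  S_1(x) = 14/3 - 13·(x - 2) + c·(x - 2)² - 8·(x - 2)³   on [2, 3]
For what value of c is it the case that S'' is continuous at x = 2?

-13

S_0''(x) = 6 - 16·x, so S_0''(2) = -26. On the right, S_1''(2) = 2c, so c = -13.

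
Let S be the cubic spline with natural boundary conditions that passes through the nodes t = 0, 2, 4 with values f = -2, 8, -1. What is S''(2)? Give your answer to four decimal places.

Let σ_i = S''(x_i). Step sizes h_i = 2, 2; slopes of the chords Δ_i = (y_(i+1) - y_i)/h_i = 5, -9/2.
  2·σ_0 + 8·σ_1 + 2·σ_2 = 6(Δ_1 - Δ_0) = -57
Natural end conditions: σ_0 = σ_2 = 0.
Solving: σ_0 = 0, σ_1 = -57/8, σ_2 = 0.

-7.1250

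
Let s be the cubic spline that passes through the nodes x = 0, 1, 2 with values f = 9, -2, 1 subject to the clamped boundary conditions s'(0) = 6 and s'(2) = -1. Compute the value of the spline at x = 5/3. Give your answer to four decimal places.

-0.1667

Write m_i for s''(x_i). With h_i = 1, 1 and divided differences Δ_i = -11, 3, the continuity of s' gives the tridiagonal system
  1·m_0 + 4·m_1 + 1·m_2 = 6(Δ_1 - Δ_0) = 84
Clamped end conditions give two more equations: 2h_0·m_0 + h_0·m_1 = 6(Δ_0 - s'(0)) = -102 and h_1·m_1 + 2h_1·m_2 = 6(s'(2) - Δ_1) = -24.
Forward elimination and back-substitution give m_0 = -151/2, m_1 = 49, m_2 = -73/2.
On [1, 2], s(x) = -2 - 29/4·(x - 1) + 49/2·(x - 1)² - 57/4·(x - 1)³.
With (x - 1) = 2/3: s(5/3) = -1/6.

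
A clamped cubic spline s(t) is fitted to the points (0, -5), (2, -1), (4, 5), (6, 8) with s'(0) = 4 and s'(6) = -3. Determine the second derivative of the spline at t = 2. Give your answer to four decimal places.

With σ_i denoting the second derivative at x_i, h_i = 2, 2, 2, and Δ_i = (y_(i+1) − y_i)/h_i = 2, 3, 3/2:
  2·σ_0 + 8·σ_1 + 2·σ_2 = 6(Δ_1 - Δ_0) = 6
  2·σ_1 + 8·σ_2 + 2·σ_3 = 6(Δ_2 - Δ_1) = -9
Clamped end conditions give two more equations: 2h_0·σ_0 + h_0·σ_1 = 6(Δ_0 - s'(0)) = -12 and h_2·σ_2 + 2h_2·σ_3 = 6(s'(6) - Δ_2) = -27.
Forward elimination and back-substitution give σ_0 = -23/6, σ_1 = 5/3, σ_2 = 1/6, σ_3 = -41/6.

1.6667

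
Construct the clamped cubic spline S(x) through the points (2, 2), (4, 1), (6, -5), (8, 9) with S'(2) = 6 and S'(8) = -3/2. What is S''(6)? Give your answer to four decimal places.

13.1000

Write M_i for S''(x_i). With h_i = 2, 2, 2 and divided differences Δ_i = -1/2, -3, 7, the continuity of S' gives the tridiagonal system
  2·M_0 + 8·M_1 + 2·M_2 = 6(Δ_1 - Δ_0) = -15
  2·M_1 + 8·M_2 + 2·M_3 = 6(Δ_2 - Δ_1) = 60
Clamped end conditions give two more equations: 2h_0·M_0 + h_0·M_1 = 6(Δ_0 - S'(2)) = -39 and h_2·M_2 + 2h_2·M_3 = 6(S'(8) - Δ_2) = -51.
Forward elimination and back-substitution give M_0 = -41/5, M_1 = -31/10, M_2 = 131/10, M_3 = -193/10.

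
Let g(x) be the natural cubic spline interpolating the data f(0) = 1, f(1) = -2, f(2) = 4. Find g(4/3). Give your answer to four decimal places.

-0.8333

Write M_i for g''(x_i). With h_i = 1, 1 and divided differences Δ_i = -3, 6, the continuity of g' gives the tridiagonal system
  1·M_0 + 4·M_1 + 1·M_2 = 6(Δ_1 - Δ_0) = 54
Natural end conditions: M_0 = M_2 = 0.
Solving the tridiagonal system: M_0 = 0, M_1 = 27/2, M_2 = 0.
On [1, 2], g(x) = -2 + 3/2·(x - 1) + 27/4·(x - 1)² - 9/4·(x - 1)³.
With (x - 1) = 1/3: g(4/3) = -5/6.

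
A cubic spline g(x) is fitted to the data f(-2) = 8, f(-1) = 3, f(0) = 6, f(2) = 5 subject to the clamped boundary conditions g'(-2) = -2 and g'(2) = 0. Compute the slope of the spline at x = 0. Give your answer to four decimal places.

Let M_i = g''(x_i). Step sizes h_i = 1, 1, 2; slopes of the chords Δ_i = (y_(i+1) - y_i)/h_i = -5, 3, -1/2.
  1·M_0 + 4·M_1 + 1·M_2 = 6(Δ_1 - Δ_0) = 48
  1·M_1 + 6·M_2 + 2·M_3 = 6(Δ_2 - Δ_1) = -21
Clamped end conditions give two more equations: 2h_0·M_0 + h_0·M_1 = 6(Δ_0 - g'(-2)) = -18 and h_2·M_2 + 2h_2·M_3 = 6(g'(2) - Δ_2) = 3.
Solving: M_0 = -403/22, M_1 = 205/11, M_2 = -181/22, M_3 = 107/22.
On [0, 2], g'(x) = b_2 + 2c_2·x + 3d_2·x² with b_2 = Δ_2 - h_2(2M_2 + M_3)/6 = 37/11, c_2 = M_2/2 = -181/44, d_2 = (M_3 - M_2)/(6h_2) = 12/11. So g'(0) = 37/11.

3.3636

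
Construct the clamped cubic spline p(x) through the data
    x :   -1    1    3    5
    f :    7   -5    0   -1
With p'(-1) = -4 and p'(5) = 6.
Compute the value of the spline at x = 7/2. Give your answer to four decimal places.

With m_i denoting the second derivative at x_i, h_i = 2, 2, 2, and Δ_i = (y_(i+1) − y_i)/h_i = -6, 5/2, -1/2:
  2·m_0 + 8·m_1 + 2·m_2 = 6(Δ_1 - Δ_0) = 51
  2·m_1 + 8·m_2 + 2·m_3 = 6(Δ_2 - Δ_1) = -18
Clamped end conditions give two more equations: 2h_0·m_0 + h_0·m_1 = 6(Δ_0 - p'(-1)) = -12 and h_2·m_2 + 2h_2·m_3 = 6(p'(5) - Δ_2) = 39.
Forward elimination and back-substitution give m_0 = -124/15, m_1 = 158/15, m_2 = -251/30, m_3 = 209/15.
On [3, 5], p(x) = 0 + 13/30·(x - 3) - 251/60·(x - 3)² + 223/120·(x - 3)³.
With (x - 3) = 1/2: p(7/2) = -191/320.

-0.5969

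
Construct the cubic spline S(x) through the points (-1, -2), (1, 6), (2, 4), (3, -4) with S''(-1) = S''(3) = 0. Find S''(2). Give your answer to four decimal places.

With M_i denoting the second derivative at x_i, h_i = 2, 1, 1, and Δ_i = (y_(i+1) − y_i)/h_i = 4, -2, -8:
  2·M_0 + 6·M_1 + 1·M_2 = 6(Δ_1 - Δ_0) = -36
  1·M_1 + 4·M_2 + 1·M_3 = 6(Δ_2 - Δ_1) = -36
Natural end conditions: M_0 = M_3 = 0.
Solving: M_0 = 0, M_1 = -108/23, M_2 = -180/23, M_3 = 0.

-7.8261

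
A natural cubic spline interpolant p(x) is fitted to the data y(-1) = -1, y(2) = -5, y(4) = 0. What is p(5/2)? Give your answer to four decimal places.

Put m_i = p'' at the i-th knot. Here h = (3, 2) and Δ = (-4/3, 5/2), so the interior equations h_(i-1)·m_(i-1) + 2(h_(i-1)+h_i)·m_i + h_i·m_(i+1) = 6(Δ_i − Δ_(i-1)) read
  3·m_0 + 10·m_1 + 2·m_2 = 6(Δ_1 - Δ_0) = 23
Natural end conditions: m_0 = m_2 = 0.
Hence m_0 = 0, m_1 = 23/10, m_2 = 0.
On [2, 4], p(x) = -5 + 29/30·(x - 2) + 23/20·(x - 2)² - 23/120·(x - 2)³.
With (x - 2) = 1/2: p(5/2) = -1361/320.

-4.2531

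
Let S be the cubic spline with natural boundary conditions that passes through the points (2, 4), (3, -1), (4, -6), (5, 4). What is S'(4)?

2

With σ_i denoting the second derivative at x_i, h_i = 1, 1, 1, and Δ_i = (y_(i+1) − y_i)/h_i = -5, -5, 10:
  1·σ_0 + 4·σ_1 + 1·σ_2 = 6(Δ_1 - Δ_0) = 0
  1·σ_1 + 4·σ_2 + 1·σ_3 = 6(Δ_2 - Δ_1) = 90
Natural end conditions: σ_0 = σ_3 = 0.
Forward elimination and back-substitution give σ_0 = 0, σ_1 = -6, σ_2 = 24, σ_3 = 0.
On [4, 5], S'(t) = b_2 + 2c_2·(t - 4) + 3d_2·(t - 4)² with b_2 = Δ_2 - h_2(2σ_2 + σ_3)/6 = 2, c_2 = σ_2/2 = 12, d_2 = (σ_3 - σ_2)/(6h_2) = -4. So S'(4) = 2.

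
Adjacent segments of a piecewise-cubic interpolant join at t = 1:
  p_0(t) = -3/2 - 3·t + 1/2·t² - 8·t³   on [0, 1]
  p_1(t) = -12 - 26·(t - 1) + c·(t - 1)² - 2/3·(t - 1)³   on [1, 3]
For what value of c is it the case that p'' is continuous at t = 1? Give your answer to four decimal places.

-23.5000

p_0''(t) = 1 - 48·t, so p_0''(1) = -47. On the right, p_1''(1) = 2c, so c = -47/2.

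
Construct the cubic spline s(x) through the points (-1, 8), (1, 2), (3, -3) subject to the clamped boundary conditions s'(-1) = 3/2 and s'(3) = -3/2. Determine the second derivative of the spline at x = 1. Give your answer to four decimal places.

Write M_i for s''(x_i). With h_i = 2, 2 and divided differences Δ_i = -3, -5/2, the continuity of s' gives the tridiagonal system
  2·M_0 + 8·M_1 + 2·M_2 = 6(Δ_1 - Δ_0) = 3
Clamped end conditions give two more equations: 2h_0·M_0 + h_0·M_1 = 6(Δ_0 - s'(-1)) = -27 and h_1·M_1 + 2h_1·M_2 = 6(s'(3) - Δ_1) = 6.
Hence M_0 = -63/8, M_1 = 9/4, M_2 = 3/8.

2.2500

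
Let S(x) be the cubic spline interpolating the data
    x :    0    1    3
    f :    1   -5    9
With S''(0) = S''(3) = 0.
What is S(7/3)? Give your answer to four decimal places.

Put σ_i = S'' at the i-th knot. Here h = (1, 2) and Δ = (-6, 7), so the interior equations h_(i-1)·σ_(i-1) + 2(h_(i-1)+h_i)·σ_i + h_i·σ_(i+1) = 6(Δ_i − Δ_(i-1)) read
  1·σ_0 + 6·σ_1 + 2·σ_2 = 6(Δ_1 - Δ_0) = 78
Natural end conditions: σ_0 = σ_2 = 0.
Hence σ_0 = 0, σ_1 = 13, σ_2 = 0.
On [1, 3], S(x) = -5 - 5/3·(x - 1) + 13/2·(x - 1)² - 13/12·(x - 1)³.
With (x - 1) = 4/3: S(7/3) = 143/81.

1.7654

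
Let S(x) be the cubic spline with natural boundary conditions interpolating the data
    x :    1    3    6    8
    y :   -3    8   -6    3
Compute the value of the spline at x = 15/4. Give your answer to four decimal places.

With M_i denoting the second derivative at x_i, h_i = 2, 3, 2, and Δ_i = (y_(i+1) − y_i)/h_i = 11/2, -14/3, 9/2:
  2·M_0 + 10·M_1 + 3·M_2 = 6(Δ_1 - Δ_0) = -61
  3·M_1 + 10·M_2 + 2·M_3 = 6(Δ_2 - Δ_1) = 55
Natural end conditions: M_0 = M_3 = 0.
Hence M_0 = 0, M_1 = -775/91, M_2 = 733/91, M_3 = 0.
On [3, 6], S(x) = 8 - 97/546·(x - 3) - 775/182·(x - 3)² + 58/63·(x - 3)³.
With (x - 3) = 3/4: S(15/4) = 2133/364.

5.8599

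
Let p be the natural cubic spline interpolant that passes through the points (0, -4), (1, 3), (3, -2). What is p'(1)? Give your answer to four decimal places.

Write M_i for p''(x_i). With h_i = 1, 2 and divided differences Δ_i = 7, -5/2, the continuity of p' gives the tridiagonal system
  1·M_0 + 6·M_1 + 2·M_2 = 6(Δ_1 - Δ_0) = -57
Natural end conditions: M_0 = M_2 = 0.
Hence M_0 = 0, M_1 = -19/2, M_2 = 0.
On [1, 3], p'(t) = b_1 + 2c_1·(t - 1) + 3d_1·(t - 1)² with b_1 = Δ_1 - h_1(2M_1 + M_2)/6 = 23/6, c_1 = M_1/2 = -19/4, d_1 = (M_2 - M_1)/(6h_1) = 19/24. So p'(1) = 23/6.

3.8333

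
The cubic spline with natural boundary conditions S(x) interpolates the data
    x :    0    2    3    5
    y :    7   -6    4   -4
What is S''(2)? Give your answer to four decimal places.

19.3714

Let σ_i = S''(x_i). Step sizes h_i = 2, 1, 2; slopes of the chords Δ_i = (y_(i+1) - y_i)/h_i = -13/2, 10, -4.
  2·σ_0 + 6·σ_1 + 1·σ_2 = 6(Δ_1 - Δ_0) = 99
  1·σ_1 + 6·σ_2 + 2·σ_3 = 6(Δ_2 - Δ_1) = -84
Natural end conditions: σ_0 = σ_3 = 0.
Hence σ_0 = 0, σ_1 = 678/35, σ_2 = -603/35, σ_3 = 0.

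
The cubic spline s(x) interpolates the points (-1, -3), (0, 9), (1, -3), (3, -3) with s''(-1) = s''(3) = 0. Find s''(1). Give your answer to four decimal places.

18.7826

Let M_i = s''(x_i). Step sizes h_i = 1, 1, 2; slopes of the chords Δ_i = (y_(i+1) - y_i)/h_i = 12, -12, 0.
  1·M_0 + 4·M_1 + 1·M_2 = 6(Δ_1 - Δ_0) = -144
  1·M_1 + 6·M_2 + 2·M_3 = 6(Δ_2 - Δ_1) = 72
Natural end conditions: M_0 = M_3 = 0.
Hence M_0 = 0, M_1 = -936/23, M_2 = 432/23, M_3 = 0.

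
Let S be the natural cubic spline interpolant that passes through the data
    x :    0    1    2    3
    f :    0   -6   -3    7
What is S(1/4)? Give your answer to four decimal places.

-1.9531

With M_i denoting the second derivative at x_i, h_i = 1, 1, 1, and Δ_i = (y_(i+1) − y_i)/h_i = -6, 3, 10:
  1·M_0 + 4·M_1 + 1·M_2 = 6(Δ_1 - Δ_0) = 54
  1·M_1 + 4·M_2 + 1·M_3 = 6(Δ_2 - Δ_1) = 42
Natural end conditions: M_0 = M_3 = 0.
Solving the tridiagonal system: M_0 = 0, M_1 = 58/5, M_2 = 38/5, M_3 = 0.
On [0, 1], S(x) = 0 - 119/15·x + 0·x² + 29/15·x³.
With x = 1/4: S(1/4) = -125/64.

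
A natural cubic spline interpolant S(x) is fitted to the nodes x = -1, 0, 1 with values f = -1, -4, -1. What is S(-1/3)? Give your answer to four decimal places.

-3.5556

Put m_i = S'' at the i-th knot. Here h = (1, 1) and Δ = (-3, 3), so the interior equations h_(i-1)·m_(i-1) + 2(h_(i-1)+h_i)·m_i + h_i·m_(i+1) = 6(Δ_i − Δ_(i-1)) read
  1·m_0 + 4·m_1 + 1·m_2 = 6(Δ_1 - Δ_0) = 36
Natural end conditions: m_0 = m_2 = 0.
Solving the tridiagonal system: m_0 = 0, m_1 = 9, m_2 = 0.
On [-1, 0], S(x) = -1 - 9/2·(x + 1) + 0·(x + 1)² + 3/2·(x + 1)³.
With (x + 1) = 2/3: S(-1/3) = -32/9.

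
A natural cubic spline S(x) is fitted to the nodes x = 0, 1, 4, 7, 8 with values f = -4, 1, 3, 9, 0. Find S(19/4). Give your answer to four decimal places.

5.8296

Put m_i = S'' at the i-th knot. Here h = (1, 3, 3, 1) and Δ = (5, 2/3, 2, -9), so the interior equations h_(i-1)·m_(i-1) + 2(h_(i-1)+h_i)·m_i + h_i·m_(i+1) = 6(Δ_i − Δ_(i-1)) read
  1·m_0 + 8·m_1 + 3·m_2 = 6(Δ_1 - Δ_0) = -26
  3·m_1 + 12·m_2 + 3·m_3 = 6(Δ_2 - Δ_1) = 8
  3·m_2 + 8·m_3 + 1·m_4 = 6(Δ_3 - Δ_2) = -66
Natural end conditions: m_0 = m_4 = 0.
Hence m_0 = 0, m_1 = -127/26, m_2 = 170/39, m_3 = -257/26, m_4 = 0.
On [4, 7], S(x) = 3 + 31/12·(x - 4) + 85/39·(x - 4)² - 1111/1404·(x - 4)³.
With (x - 4) = 3/4: S(19/4) = 19401/3328.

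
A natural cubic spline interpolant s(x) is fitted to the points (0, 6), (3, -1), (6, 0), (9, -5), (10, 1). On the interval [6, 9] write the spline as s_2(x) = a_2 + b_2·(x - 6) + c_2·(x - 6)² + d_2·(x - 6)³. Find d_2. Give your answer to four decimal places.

0.5703

Put σ_i = s'' at the i-th knot. Here h = (3, 3, 3, 1) and Δ = (-7/3, 1/3, -5/3, 6), so the interior equations h_(i-1)·σ_(i-1) + 2(h_(i-1)+h_i)·σ_i + h_i·σ_(i+1) = 6(Δ_i − Δ_(i-1)) read
  3·σ_0 + 12·σ_1 + 3·σ_2 = 6(Δ_1 - Δ_0) = 16
  3·σ_1 + 12·σ_2 + 3·σ_3 = 6(Δ_2 - Δ_1) = -12
  3·σ_2 + 8·σ_3 + 1·σ_4 = 6(Δ_3 - Δ_2) = 46
Natural end conditions: σ_0 = σ_4 = 0.
Forward elimination and back-substitution give σ_0 = 0, σ_1 = 349/162, σ_2 = -266/81, σ_3 = 377/54, σ_4 = 0.
On [6, 9], with s_2(x) = a_2 + b_2·(x - 6) + c_2·(x - 6)² + d_2·(x - 6)³: c_2 = σ_2/2 = -133/81, d_2 = (σ_3 - σ_2)/(6h_2) = 1663/2916, b_2 = Δ_2 - h_2(2σ_2 + σ_3)/6 = -607/324.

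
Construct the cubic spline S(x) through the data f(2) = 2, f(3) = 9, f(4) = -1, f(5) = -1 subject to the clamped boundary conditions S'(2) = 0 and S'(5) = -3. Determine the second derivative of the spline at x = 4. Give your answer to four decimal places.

Write M_i for S''(x_i). With h_i = 1, 1, 1 and divided differences Δ_i = 7, -10, 0, the continuity of S' gives the tridiagonal system
  1·M_0 + 4·M_1 + 1·M_2 = 6(Δ_1 - Δ_0) = -102
  1·M_1 + 4·M_2 + 1·M_3 = 6(Δ_2 - Δ_1) = 60
Clamped end conditions give two more equations: 2h_0·M_0 + h_0·M_1 = 6(Δ_0 - S'(2)) = 42 and h_2·M_2 + 2h_2·M_3 = 6(S'(5) - Δ_2) = -18.
Solving: M_0 = 216/5, M_1 = -222/5, M_2 = 162/5, M_3 = -126/5.

32.4000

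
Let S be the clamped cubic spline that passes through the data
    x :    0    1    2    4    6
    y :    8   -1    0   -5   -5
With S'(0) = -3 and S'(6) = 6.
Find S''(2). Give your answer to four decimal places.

Let M_i = S''(x_i). Step sizes h_i = 1, 1, 2, 2; slopes of the chords Δ_i = (y_(i+1) - y_i)/h_i = -9, 1, -5/2, 0.
  1·M_0 + 4·M_1 + 1·M_2 = 6(Δ_1 - Δ_0) = 60
  1·M_1 + 6·M_2 + 2·M_3 = 6(Δ_2 - Δ_1) = -21
  2·M_2 + 8·M_3 + 2·M_4 = 6(Δ_3 - Δ_2) = 15
Clamped end conditions give two more equations: 2h_0·M_0 + h_0·M_1 = 6(Δ_0 - S'(0)) = -36 and h_3·M_3 + 2h_3·M_4 = 6(S'(6) - Δ_3) = 36.
Solving: M_0 = -849/28, M_1 = 345/14, M_2 = -33/4, M_3 = 27/14, M_4 = 225/28.

-8.2500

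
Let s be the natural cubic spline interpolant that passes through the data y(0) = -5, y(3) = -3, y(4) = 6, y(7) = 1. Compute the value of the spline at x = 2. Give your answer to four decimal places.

-7.7584

Let σ_i = s''(x_i). Step sizes h_i = 3, 1, 3; slopes of the chords Δ_i = (y_(i+1) - y_i)/h_i = 2/3, 9, -5/3.
  3·σ_0 + 8·σ_1 + 1·σ_2 = 6(Δ_1 - Δ_0) = 50
  1·σ_1 + 8·σ_2 + 3·σ_3 = 6(Δ_2 - Δ_1) = -64
Natural end conditions: σ_0 = σ_3 = 0.
Solving the tridiagonal system: σ_0 = 0, σ_1 = 464/63, σ_2 = -562/63, σ_3 = 0.
On [0, 3], s(x) = -5 - 190/63·x + 0·x² + 232/567·x³.
With x = 2: s(2) = -4399/567.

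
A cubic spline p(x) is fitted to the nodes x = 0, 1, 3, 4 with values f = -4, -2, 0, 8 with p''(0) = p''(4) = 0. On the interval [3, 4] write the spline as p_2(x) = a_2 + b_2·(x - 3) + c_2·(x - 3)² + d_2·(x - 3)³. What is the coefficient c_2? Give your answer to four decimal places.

With M_i denoting the second derivative at x_i, h_i = 1, 2, 1, and Δ_i = (y_(i+1) − y_i)/h_i = 2, 1, 8:
  1·M_0 + 6·M_1 + 2·M_2 = 6(Δ_1 - Δ_0) = -6
  2·M_1 + 6·M_2 + 1·M_3 = 6(Δ_2 - Δ_1) = 42
Natural end conditions: M_0 = M_3 = 0.
Solving: M_0 = 0, M_1 = -15/4, M_2 = 33/4, M_3 = 0.
On [3, 4], with p_2(x) = a_2 + b_2·(x - 3) + c_2·(x - 3)² + d_2·(x - 3)³: c_2 = M_2/2 = 33/8, d_2 = (M_3 - M_2)/(6h_2) = -11/8, b_2 = Δ_2 - h_2(2M_2 + M_3)/6 = 21/4.

4.1250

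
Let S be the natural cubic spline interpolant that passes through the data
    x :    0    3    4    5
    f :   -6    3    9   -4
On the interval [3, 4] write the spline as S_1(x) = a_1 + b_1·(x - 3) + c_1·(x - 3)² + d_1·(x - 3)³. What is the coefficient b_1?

With m_i denoting the second derivative at x_i, h_i = 3, 1, 1, and Δ_i = (y_(i+1) − y_i)/h_i = 3, 6, -13:
  3·m_0 + 8·m_1 + 1·m_2 = 6(Δ_1 - Δ_0) = 18
  1·m_1 + 4·m_2 + 1·m_3 = 6(Δ_2 - Δ_1) = -114
Natural end conditions: m_0 = m_3 = 0.
Forward elimination and back-substitution give m_0 = 0, m_1 = 6, m_2 = -30, m_3 = 0.
On [3, 4], with S_1(x) = a_1 + b_1·(x - 3) + c_1·(x - 3)² + d_1·(x - 3)³: c_1 = m_1/2 = 3, d_1 = (m_2 - m_1)/(6h_1) = -6, b_1 = Δ_1 - h_1(2m_1 + m_2)/6 = 9.

9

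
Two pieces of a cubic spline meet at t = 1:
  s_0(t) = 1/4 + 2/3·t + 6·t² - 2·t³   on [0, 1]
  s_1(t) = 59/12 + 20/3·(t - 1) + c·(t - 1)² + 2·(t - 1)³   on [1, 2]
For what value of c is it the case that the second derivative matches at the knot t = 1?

s_0''(t) = 12 - 12·t, so s_0''(1) = 0. On the right, s_1''(1) = 2c, so c = 0.

0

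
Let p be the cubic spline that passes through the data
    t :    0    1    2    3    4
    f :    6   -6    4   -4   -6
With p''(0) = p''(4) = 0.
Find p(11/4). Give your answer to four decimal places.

With M_i denoting the second derivative at x_i, h_i = 1, 1, 1, 1, and Δ_i = (y_(i+1) − y_i)/h_i = -12, 10, -8, -2:
  1·M_0 + 4·M_1 + 1·M_2 = 6(Δ_1 - Δ_0) = 132
  1·M_1 + 4·M_2 + 1·M_3 = 6(Δ_2 - Δ_1) = -108
  1·M_2 + 4·M_3 + 1·M_4 = 6(Δ_3 - Δ_2) = 36
Natural end conditions: M_0 = M_4 = 0.
Solving the tridiagonal system: M_0 = 0, M_1 = 306/7, M_2 = -300/7, M_3 = 138/7, M_4 = 0.
On [2, 3], p(t) = 4 + 3·(t - 2) - 150/7·(t - 2)² + 73/7·(t - 2)³.
With (t - 2) = 3/4: p(11/4) = -629/448.

-1.4040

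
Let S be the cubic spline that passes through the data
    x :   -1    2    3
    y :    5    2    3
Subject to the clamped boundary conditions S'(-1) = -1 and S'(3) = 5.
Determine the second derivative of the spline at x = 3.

12

Put M_i = S'' at the i-th knot. Here h = (3, 1) and Δ = (-1, 1), so the interior equations h_(i-1)·M_(i-1) + 2(h_(i-1)+h_i)·M_i + h_i·M_(i+1) = 6(Δ_i − Δ_(i-1)) read
  3·M_0 + 8·M_1 + 1·M_2 = 6(Δ_1 - Δ_0) = 12
Clamped end conditions give two more equations: 2h_0·M_0 + h_0·M_1 = 6(Δ_0 - S'(-1)) = 0 and h_1·M_1 + 2h_1·M_2 = 6(S'(3) - Δ_1) = 24.
Solving: M_0 = 0, M_1 = 0, M_2 = 12.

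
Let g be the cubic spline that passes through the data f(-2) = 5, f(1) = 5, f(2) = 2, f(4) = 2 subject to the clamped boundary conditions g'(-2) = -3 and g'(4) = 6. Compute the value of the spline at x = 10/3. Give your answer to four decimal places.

-0.2857

Write M_i for g''(x_i). With h_i = 3, 1, 2 and divided differences Δ_i = 0, -3, 0, the continuity of g' gives the tridiagonal system
  3·M_0 + 8·M_1 + 1·M_2 = 6(Δ_1 - Δ_0) = -18
  1·M_1 + 6·M_2 + 2·M_3 = 6(Δ_2 - Δ_1) = 18
Clamped end conditions give two more equations: 2h_0·M_0 + h_0·M_1 = 6(Δ_0 - g'(-2)) = 18 and h_2·M_2 + 2h_2·M_3 = 6(g'(4) - Δ_2) = 36.
Solving the tridiagonal system: M_0 = 36/7, M_1 = -30/7, M_2 = 6/7, M_3 = 60/7.
On [2, 4], g(x) = 2 - 24/7·(x - 2) + 3/7·(x - 2)² + 9/14·(x - 2)³.
With (x - 2) = 4/3: g(10/3) = -2/7.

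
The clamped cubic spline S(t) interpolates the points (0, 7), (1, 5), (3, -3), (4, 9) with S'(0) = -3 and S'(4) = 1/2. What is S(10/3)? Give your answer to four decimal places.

Let m_i = S''(x_i). Step sizes h_i = 1, 2, 1; slopes of the chords Δ_i = (y_(i+1) - y_i)/h_i = -2, -4, 12.
  1·m_0 + 6·m_1 + 2·m_2 = 6(Δ_1 - Δ_0) = -12
  2·m_1 + 6·m_2 + 1·m_3 = 6(Δ_2 - Δ_1) = 96
Clamped end conditions give two more equations: 2h_0·m_0 + h_0·m_1 = 6(Δ_0 - S'(0)) = 6 and h_2·m_2 + 2h_2·m_3 = 6(S'(4) - Δ_2) = -69.
Solving: m_0 = 334/35, m_1 = -458/35, m_2 = 997/35, m_3 = -1706/35.
On [3, 4], S(t) = -3 + 372/35·(t - 3) + 997/70·(t - 3)² - 901/70·(t - 3)³.
With (t - 3) = 1/3: S(10/3) = 1558/945.

1.6487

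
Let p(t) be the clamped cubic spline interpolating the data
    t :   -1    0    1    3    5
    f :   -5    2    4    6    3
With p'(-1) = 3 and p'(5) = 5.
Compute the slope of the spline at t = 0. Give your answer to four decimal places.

5.7798

Put m_i = p'' at the i-th knot. Here h = (1, 1, 2, 2) and Δ = (7, 2, 1, -3/2), so the interior equations h_(i-1)·m_(i-1) + 2(h_(i-1)+h_i)·m_i + h_i·m_(i+1) = 6(Δ_i − Δ_(i-1)) read
  1·m_0 + 4·m_1 + 1·m_2 = 6(Δ_1 - Δ_0) = -30
  1·m_1 + 6·m_2 + 2·m_3 = 6(Δ_2 - Δ_1) = -6
  2·m_2 + 8·m_3 + 2·m_4 = 6(Δ_3 - Δ_2) = -15
Clamped end conditions give two more equations: 2h_0·m_0 + h_0·m_1 = 6(Δ_0 - p'(-1)) = 24 and h_3·m_3 + 2h_3·m_4 = 6(p'(5) - Δ_3) = 39.
Hence m_0 = 1549/84, m_1 = -541/42, m_2 = 37/12, m_3 = -122/21, m_4 = 1063/84.
On [0, 1], p'(t) = b_1 + 2c_1·t + 3d_1·t² with b_1 = Δ_1 - h_1(2m_1 + m_2)/6 = 971/168, c_1 = m_1/2 = -541/84, d_1 = (m_2 - m_1)/(6h_1) = 149/56. So p'(0) = 971/168.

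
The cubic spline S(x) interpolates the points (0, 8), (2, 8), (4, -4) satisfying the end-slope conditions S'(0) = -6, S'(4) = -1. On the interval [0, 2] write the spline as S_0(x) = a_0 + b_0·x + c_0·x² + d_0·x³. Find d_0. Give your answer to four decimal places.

-2.1875

With M_i denoting the second derivative at x_i, h_i = 2, 2, and Δ_i = (y_(i+1) − y_i)/h_i = 0, -6:
  2·M_0 + 8·M_1 + 2·M_2 = 6(Δ_1 - Δ_0) = -36
Clamped end conditions give two more equations: 2h_0·M_0 + h_0·M_1 = 6(Δ_0 - S'(0)) = 36 and h_1·M_1 + 2h_1·M_2 = 6(S'(4) - Δ_1) = 30.
Forward elimination and back-substitution give M_0 = 59/4, M_1 = -23/2, M_2 = 53/4.
On [0, 2], with S_0(x) = a_0 + b_0·x + c_0·x² + d_0·x³: c_0 = M_0/2 = 59/8, d_0 = (M_1 - M_0)/(6h_0) = -35/16, b_0 = Δ_0 - h_0(2M_0 + M_1)/6 = -6.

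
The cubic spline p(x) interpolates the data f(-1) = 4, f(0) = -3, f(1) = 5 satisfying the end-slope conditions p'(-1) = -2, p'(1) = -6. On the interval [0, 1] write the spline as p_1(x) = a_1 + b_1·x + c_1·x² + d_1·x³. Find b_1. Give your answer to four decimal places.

2.7500

With σ_i denoting the second derivative at x_i, h_i = 1, 1, and Δ_i = (y_(i+1) − y_i)/h_i = -7, 8:
  1·σ_0 + 4·σ_1 + 1·σ_2 = 6(Δ_1 - Δ_0) = 90
Clamped end conditions give two more equations: 2h_0·σ_0 + h_0·σ_1 = 6(Δ_0 - p'(-1)) = -30 and h_1·σ_1 + 2h_1·σ_2 = 6(p'(1) - Δ_1) = -84.
Solving the tridiagonal system: σ_0 = -79/2, σ_1 = 49, σ_2 = -133/2.
On [0, 1], with p_1(x) = a_1 + b_1·x + c_1·x² + d_1·x³: c_1 = σ_1/2 = 49/2, d_1 = (σ_2 - σ_1)/(6h_1) = -77/4, b_1 = Δ_1 - h_1(2σ_1 + σ_2)/6 = 11/4.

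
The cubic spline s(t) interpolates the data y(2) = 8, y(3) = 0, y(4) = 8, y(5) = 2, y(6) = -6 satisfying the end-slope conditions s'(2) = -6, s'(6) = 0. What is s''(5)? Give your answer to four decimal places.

-1.7143

Put σ_i = s'' at the i-th knot. Here h = (1, 1, 1, 1) and Δ = (-8, 8, -6, -8), so the interior equations h_(i-1)·σ_(i-1) + 2(h_(i-1)+h_i)·σ_i + h_i·σ_(i+1) = 6(Δ_i − Δ_(i-1)) read
  1·σ_0 + 4·σ_1 + 1·σ_2 = 6(Δ_1 - Δ_0) = 96
  1·σ_1 + 4·σ_2 + 1·σ_3 = 6(Δ_2 - Δ_1) = -84
  1·σ_2 + 4·σ_3 + 1·σ_4 = 6(Δ_3 - Δ_2) = -12
Clamped end conditions give two more equations: 2h_0·σ_0 + h_0·σ_1 = 6(Δ_0 - s'(2)) = -12 and h_3·σ_3 + 2h_3·σ_4 = 6(s'(6) - Δ_3) = 48.
Solving the tridiagonal system: σ_0 = -174/7, σ_1 = 264/7, σ_2 = -30, σ_3 = -12/7, σ_4 = 174/7.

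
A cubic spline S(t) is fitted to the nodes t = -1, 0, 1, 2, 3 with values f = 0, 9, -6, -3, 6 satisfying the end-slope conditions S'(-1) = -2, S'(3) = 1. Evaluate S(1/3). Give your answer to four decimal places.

5.8122

Put m_i = S'' at the i-th knot. Here h = (1, 1, 1, 1) and Δ = (9, -15, 3, 9), so the interior equations h_(i-1)·m_(i-1) + 2(h_(i-1)+h_i)·m_i + h_i·m_(i+1) = 6(Δ_i − Δ_(i-1)) read
  1·m_0 + 4·m_1 + 1·m_2 = 6(Δ_1 - Δ_0) = -144
  1·m_1 + 4·m_2 + 1·m_3 = 6(Δ_2 - Δ_1) = 108
  1·m_2 + 4·m_3 + 1·m_4 = 6(Δ_3 - Δ_2) = 36
Clamped end conditions give two more equations: 2h_0·m_0 + h_0·m_1 = 6(Δ_0 - S'(-1)) = 66 and h_3·m_3 + 2h_3·m_4 = 6(S'(3) - Δ_3) = -48.
Hence m_0 = 1797/28, m_1 = -873/14, m_2 = 165/4, m_3 = 75/14, m_4 = -747/28.
On [0, 1], S(t) = 9 - 61/56·t - 873/28·t² + 967/56·t³.
With t = 1/3: S(1/3) = 2197/378.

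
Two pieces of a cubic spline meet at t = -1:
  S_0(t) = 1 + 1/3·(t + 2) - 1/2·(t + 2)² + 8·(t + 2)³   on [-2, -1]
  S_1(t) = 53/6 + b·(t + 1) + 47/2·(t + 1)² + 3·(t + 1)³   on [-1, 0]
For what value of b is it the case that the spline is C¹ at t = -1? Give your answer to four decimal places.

S_0'(t) = 1/3 - 1·(t + 2) + 24·(t + 2)², so S_0'(-1) = 70/3. On the right, S_1'(-1) = b, so b = 70/3.

23.3333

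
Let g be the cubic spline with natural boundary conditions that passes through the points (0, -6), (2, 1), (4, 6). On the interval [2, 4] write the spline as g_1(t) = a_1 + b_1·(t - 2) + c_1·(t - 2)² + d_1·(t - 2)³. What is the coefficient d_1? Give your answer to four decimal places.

Write M_i for g''(x_i). With h_i = 2, 2 and divided differences Δ_i = 7/2, 5/2, the continuity of g' gives the tridiagonal system
  2·M_0 + 8·M_1 + 2·M_2 = 6(Δ_1 - Δ_0) = -6
Natural end conditions: M_0 = M_2 = 0.
Solving the tridiagonal system: M_0 = 0, M_1 = -3/4, M_2 = 0.
On [2, 4], with g_1(t) = a_1 + b_1·(t - 2) + c_1·(t - 2)² + d_1·(t - 2)³: c_1 = M_1/2 = -3/8, d_1 = (M_2 - M_1)/(6h_1) = 1/16, b_1 = Δ_1 - h_1(2M_1 + M_2)/6 = 3.

0.0625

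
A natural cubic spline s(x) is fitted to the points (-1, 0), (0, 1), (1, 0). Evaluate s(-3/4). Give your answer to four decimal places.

0.3672

With M_i denoting the second derivative at x_i, h_i = 1, 1, and Δ_i = (y_(i+1) − y_i)/h_i = 1, -1:
  1·M_0 + 4·M_1 + 1·M_2 = 6(Δ_1 - Δ_0) = -12
Natural end conditions: M_0 = M_2 = 0.
Forward elimination and back-substitution give M_0 = 0, M_1 = -3, M_2 = 0.
On [-1, 0], s(x) = 0 + 3/2·(x + 1) + 0·(x + 1)² - 1/2·(x + 1)³.
With (x + 1) = 1/4: s(-3/4) = 47/128.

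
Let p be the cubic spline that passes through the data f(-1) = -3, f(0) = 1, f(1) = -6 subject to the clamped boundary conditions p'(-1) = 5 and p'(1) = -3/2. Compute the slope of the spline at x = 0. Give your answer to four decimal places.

-3.1250

With M_i denoting the second derivative at x_i, h_i = 1, 1, and Δ_i = (y_(i+1) − y_i)/h_i = 4, -7:
  1·M_0 + 4·M_1 + 1·M_2 = 6(Δ_1 - Δ_0) = -66
Clamped end conditions give two more equations: 2h_0·M_0 + h_0·M_1 = 6(Δ_0 - p'(-1)) = -6 and h_1·M_1 + 2h_1·M_2 = 6(p'(1) - Δ_1) = 33.
Hence M_0 = 41/4, M_1 = -53/2, M_2 = 119/4.
On [0, 1], p'(x) = b_1 + 2c_1·x + 3d_1·x² with b_1 = Δ_1 - h_1(2M_1 + M_2)/6 = -25/8, c_1 = M_1/2 = -53/4, d_1 = (M_2 - M_1)/(6h_1) = 75/8. So p'(0) = -25/8.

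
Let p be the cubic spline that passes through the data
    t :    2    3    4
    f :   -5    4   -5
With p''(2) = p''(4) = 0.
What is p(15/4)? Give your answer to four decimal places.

Put m_i = p'' at the i-th knot. Here h = (1, 1) and Δ = (9, -9), so the interior equations h_(i-1)·m_(i-1) + 2(h_(i-1)+h_i)·m_i + h_i·m_(i+1) = 6(Δ_i − Δ_(i-1)) read
  1·m_0 + 4·m_1 + 1·m_2 = 6(Δ_1 - Δ_0) = -108
Natural end conditions: m_0 = m_2 = 0.
Solving: m_0 = 0, m_1 = -27, m_2 = 0.
On [3, 4], p(t) = 4 + 0·(t - 3) - 27/2·(t - 3)² + 9/2·(t - 3)³.
With (t - 3) = 3/4: p(15/4) = -217/128.

-1.6953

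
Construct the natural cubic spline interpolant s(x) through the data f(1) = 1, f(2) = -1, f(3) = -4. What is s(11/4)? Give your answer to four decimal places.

Write M_i for s''(x_i). With h_i = 1, 1 and divided differences Δ_i = -2, -3, the continuity of s' gives the tridiagonal system
  1·M_0 + 4·M_1 + 1·M_2 = 6(Δ_1 - Δ_0) = -6
Natural end conditions: M_0 = M_2 = 0.
Solving: M_0 = 0, M_1 = -3/2, M_2 = 0.
On [2, 3], s(x) = -1 - 5/2·(x - 2) - 3/4·(x - 2)² + 1/4·(x - 2)³.
With (x - 2) = 3/4: s(11/4) = -817/256.

-3.1914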